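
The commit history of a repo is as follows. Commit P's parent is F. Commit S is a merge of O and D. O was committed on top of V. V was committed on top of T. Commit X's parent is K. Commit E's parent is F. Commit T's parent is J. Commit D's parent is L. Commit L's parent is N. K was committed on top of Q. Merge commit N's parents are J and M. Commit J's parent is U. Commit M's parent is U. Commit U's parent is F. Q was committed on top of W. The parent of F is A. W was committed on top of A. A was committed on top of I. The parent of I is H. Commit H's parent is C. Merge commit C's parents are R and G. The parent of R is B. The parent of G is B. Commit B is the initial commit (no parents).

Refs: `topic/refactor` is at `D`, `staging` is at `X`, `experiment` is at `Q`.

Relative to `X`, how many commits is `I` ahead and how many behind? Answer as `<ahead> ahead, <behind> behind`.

Reachable from I: {B, C, G, H, I, R}.
Reachable from X: {A, B, C, G, H, I, K, Q, R, W, X}.
Only in I's history (ahead): {} — 0.
Only in X's history (behind): {A, K, Q, W, X} — 5.

0 ahead, 5 behind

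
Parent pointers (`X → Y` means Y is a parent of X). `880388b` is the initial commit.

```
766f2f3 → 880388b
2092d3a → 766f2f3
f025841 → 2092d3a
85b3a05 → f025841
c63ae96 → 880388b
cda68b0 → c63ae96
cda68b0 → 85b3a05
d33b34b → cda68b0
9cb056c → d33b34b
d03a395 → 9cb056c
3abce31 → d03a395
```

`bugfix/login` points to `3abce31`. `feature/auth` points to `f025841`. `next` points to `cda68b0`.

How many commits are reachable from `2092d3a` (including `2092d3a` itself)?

3

Walking parent pointers from 2092d3a: reachable set = {2092d3a, 766f2f3, 880388b}.
That is 3 commits.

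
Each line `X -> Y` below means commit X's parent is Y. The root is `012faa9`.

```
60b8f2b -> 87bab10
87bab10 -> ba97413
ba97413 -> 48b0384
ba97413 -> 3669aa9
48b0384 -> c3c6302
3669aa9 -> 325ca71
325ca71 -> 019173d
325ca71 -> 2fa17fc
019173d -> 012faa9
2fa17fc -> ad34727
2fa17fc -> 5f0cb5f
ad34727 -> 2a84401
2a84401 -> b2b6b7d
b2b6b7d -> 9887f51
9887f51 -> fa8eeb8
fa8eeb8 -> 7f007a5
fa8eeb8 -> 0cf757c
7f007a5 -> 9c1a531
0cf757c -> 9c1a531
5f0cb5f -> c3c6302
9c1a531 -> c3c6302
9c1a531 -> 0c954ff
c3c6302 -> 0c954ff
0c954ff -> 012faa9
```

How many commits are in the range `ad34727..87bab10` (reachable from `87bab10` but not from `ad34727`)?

Reachable from 87bab10: {012faa9, 019173d, 0c954ff, 0cf757c, 2a84401, 2fa17fc, 325ca71, 3669aa9, 48b0384, 5f0cb5f, 7f007a5, 87bab10, 9887f51, 9c1a531, ad34727, b2b6b7d, ba97413, c3c6302, fa8eeb8}.
Reachable from ad34727: {012faa9, 0c954ff, 0cf757c, 2a84401, 7f007a5, 9887f51, 9c1a531, ad34727, b2b6b7d, c3c6302, fa8eeb8}.
In 87bab10's history but not ad34727's: {019173d, 2fa17fc, 325ca71, 3669aa9, 48b0384, 5f0cb5f, 87bab10, ba97413} — 8 commits.

8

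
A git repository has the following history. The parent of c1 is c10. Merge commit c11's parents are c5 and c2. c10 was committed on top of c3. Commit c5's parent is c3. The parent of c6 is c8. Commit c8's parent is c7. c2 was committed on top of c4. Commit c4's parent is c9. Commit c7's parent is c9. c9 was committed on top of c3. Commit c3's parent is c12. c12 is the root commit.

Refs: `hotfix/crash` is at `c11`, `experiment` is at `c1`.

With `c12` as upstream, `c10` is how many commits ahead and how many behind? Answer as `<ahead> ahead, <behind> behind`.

Reachable from c10: {c10, c12, c3}.
Reachable from c12: {c12}.
Only in c10's history (ahead): {c10, c3} — 2.
Only in c12's history (behind): {} — 0.

2 ahead, 0 behind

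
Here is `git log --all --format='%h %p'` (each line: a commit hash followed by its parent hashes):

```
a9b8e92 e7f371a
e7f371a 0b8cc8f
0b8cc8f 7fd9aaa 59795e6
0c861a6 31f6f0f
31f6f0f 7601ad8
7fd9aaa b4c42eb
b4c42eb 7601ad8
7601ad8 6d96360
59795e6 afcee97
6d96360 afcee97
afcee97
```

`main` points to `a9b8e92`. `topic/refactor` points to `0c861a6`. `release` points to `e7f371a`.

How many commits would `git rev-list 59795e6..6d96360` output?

Reachable from 6d96360: {6d96360, afcee97}.
Reachable from 59795e6: {59795e6, afcee97}.
In 6d96360's history but not 59795e6's: {6d96360} — 1 commit.

1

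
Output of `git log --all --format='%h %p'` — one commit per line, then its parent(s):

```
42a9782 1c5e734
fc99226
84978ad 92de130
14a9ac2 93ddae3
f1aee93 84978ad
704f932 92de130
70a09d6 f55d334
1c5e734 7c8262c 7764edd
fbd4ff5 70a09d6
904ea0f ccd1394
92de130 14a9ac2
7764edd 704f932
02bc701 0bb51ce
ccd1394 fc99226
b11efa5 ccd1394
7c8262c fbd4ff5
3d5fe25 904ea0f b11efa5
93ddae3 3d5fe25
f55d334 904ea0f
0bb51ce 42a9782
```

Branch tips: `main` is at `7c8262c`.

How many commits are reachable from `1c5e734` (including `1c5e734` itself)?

15

Walking parent pointers from 1c5e734: reachable set = {14a9ac2, 1c5e734, 3d5fe25, 704f932, 70a09d6, 7764edd, 7c8262c, 904ea0f, 92de130, 93ddae3, b11efa5, ccd1394, f55d334, fbd4ff5, fc99226}.
That is 15 commits.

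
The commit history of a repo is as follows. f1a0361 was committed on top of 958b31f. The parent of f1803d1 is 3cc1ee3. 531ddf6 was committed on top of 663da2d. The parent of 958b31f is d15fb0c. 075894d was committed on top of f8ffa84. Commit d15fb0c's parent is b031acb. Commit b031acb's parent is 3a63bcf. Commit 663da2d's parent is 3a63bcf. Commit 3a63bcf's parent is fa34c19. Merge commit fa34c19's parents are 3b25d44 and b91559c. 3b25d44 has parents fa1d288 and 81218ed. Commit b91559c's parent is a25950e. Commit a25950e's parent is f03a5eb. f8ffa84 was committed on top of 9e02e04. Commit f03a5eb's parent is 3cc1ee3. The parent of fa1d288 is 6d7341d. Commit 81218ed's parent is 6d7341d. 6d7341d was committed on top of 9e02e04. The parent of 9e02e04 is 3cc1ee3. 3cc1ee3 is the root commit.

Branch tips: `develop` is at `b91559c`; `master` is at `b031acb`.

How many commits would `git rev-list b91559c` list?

4

Walking parent pointers from b91559c: reachable set = {3cc1ee3, a25950e, b91559c, f03a5eb}.
That is 4 commits.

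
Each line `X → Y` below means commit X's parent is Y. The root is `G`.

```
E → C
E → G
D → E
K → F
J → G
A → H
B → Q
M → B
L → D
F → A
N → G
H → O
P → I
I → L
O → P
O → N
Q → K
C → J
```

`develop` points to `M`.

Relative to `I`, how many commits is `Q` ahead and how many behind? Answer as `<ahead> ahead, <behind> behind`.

Reachable from Q: {A, C, D, E, F, G, H, I, J, K, L, N, O, P, Q}.
Reachable from I: {C, D, E, G, I, J, L}.
Only in Q's history (ahead): {A, F, H, K, N, O, P, Q} — 8.
Only in I's history (behind): {} — 0.

8 ahead, 0 behind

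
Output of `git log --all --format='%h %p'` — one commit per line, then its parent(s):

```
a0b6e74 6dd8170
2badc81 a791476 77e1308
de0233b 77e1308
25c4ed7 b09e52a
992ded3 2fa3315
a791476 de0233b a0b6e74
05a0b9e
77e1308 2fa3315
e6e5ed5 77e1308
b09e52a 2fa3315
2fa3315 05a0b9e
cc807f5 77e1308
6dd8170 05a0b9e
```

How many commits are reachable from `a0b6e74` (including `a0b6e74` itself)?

3

Walking parent pointers from a0b6e74: reachable set = {05a0b9e, 6dd8170, a0b6e74}.
That is 3 commits.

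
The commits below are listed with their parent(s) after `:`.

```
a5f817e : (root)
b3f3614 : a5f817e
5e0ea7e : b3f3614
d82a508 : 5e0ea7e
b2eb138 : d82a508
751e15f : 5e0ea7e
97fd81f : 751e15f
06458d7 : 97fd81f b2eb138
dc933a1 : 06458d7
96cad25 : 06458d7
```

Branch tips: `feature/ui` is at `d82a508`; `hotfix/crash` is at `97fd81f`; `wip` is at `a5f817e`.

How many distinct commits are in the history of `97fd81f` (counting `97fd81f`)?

Walking parent pointers from 97fd81f: reachable set = {5e0ea7e, 751e15f, 97fd81f, a5f817e, b3f3614}.
That is 5 commits.

5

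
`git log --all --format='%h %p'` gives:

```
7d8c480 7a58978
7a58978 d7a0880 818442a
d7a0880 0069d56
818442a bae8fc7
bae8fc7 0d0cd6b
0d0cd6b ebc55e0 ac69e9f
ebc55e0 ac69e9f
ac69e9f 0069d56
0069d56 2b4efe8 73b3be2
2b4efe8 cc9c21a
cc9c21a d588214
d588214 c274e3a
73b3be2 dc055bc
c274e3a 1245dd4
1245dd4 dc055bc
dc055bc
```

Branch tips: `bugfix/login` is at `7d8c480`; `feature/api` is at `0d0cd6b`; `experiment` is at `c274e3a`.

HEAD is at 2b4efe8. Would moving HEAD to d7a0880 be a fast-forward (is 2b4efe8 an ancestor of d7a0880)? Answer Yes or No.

Yes

A fast-forward from 2b4efe8 to d7a0880 is possible iff 2b4efe8 is an ancestor of d7a0880.
Ancestors of d7a0880: {0069d56, 1245dd4, 2b4efe8, 73b3be2, c274e3a, cc9c21a, d588214, d7a0880, dc055bc}.
2b4efe8 is among them, so fast-forward is possible.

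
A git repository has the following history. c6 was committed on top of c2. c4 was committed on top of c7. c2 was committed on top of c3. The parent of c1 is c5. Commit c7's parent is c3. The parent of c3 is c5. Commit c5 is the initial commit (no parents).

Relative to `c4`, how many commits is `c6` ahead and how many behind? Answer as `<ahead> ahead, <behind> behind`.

Reachable from c6: {c2, c3, c5, c6}.
Reachable from c4: {c3, c4, c5, c7}.
Only in c6's history (ahead): {c2, c6} — 2.
Only in c4's history (behind): {c4, c7} — 2.

2 ahead, 2 behind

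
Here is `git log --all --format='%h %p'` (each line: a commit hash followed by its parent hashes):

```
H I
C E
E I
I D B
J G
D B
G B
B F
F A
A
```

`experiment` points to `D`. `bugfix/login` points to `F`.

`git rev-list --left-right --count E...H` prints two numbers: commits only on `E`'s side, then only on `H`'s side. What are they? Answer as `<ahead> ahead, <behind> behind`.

Reachable from E: {A, B, D, E, F, I}.
Reachable from H: {A, B, D, F, H, I}.
Only in E's history (ahead): {E} — 1.
Only in H's history (behind): {H} — 1.

1 ahead, 1 behind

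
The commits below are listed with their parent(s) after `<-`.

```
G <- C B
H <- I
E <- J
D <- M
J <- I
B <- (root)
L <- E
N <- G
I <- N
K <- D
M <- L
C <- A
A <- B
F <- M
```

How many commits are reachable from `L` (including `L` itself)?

9

Walking parent pointers from L: reachable set = {A, B, C, E, G, I, J, L, N}.
That is 9 commits.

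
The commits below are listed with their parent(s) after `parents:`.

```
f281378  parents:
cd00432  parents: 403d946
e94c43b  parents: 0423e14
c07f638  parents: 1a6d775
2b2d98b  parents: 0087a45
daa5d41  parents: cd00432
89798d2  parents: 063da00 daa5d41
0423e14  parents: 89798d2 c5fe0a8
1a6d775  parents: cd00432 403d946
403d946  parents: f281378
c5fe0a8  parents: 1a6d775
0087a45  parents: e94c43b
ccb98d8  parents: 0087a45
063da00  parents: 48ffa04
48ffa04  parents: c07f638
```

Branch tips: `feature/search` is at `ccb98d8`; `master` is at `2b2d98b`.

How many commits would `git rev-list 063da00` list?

Walking parent pointers from 063da00: reachable set = {063da00, 1a6d775, 403d946, 48ffa04, c07f638, cd00432, f281378}.
That is 7 commits.

7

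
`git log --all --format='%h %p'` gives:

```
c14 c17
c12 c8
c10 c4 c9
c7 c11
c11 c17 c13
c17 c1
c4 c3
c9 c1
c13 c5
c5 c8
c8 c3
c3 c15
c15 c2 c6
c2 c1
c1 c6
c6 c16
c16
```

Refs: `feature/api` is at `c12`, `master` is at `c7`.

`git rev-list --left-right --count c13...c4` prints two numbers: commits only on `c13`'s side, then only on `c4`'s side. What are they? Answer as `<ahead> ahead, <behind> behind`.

Reachable from c13: {c1, c13, c15, c16, c2, c3, c5, c6, c8}.
Reachable from c4: {c1, c15, c16, c2, c3, c4, c6}.
Only in c13's history (ahead): {c13, c5, c8} — 3.
Only in c4's history (behind): {c4} — 1.

3 ahead, 1 behind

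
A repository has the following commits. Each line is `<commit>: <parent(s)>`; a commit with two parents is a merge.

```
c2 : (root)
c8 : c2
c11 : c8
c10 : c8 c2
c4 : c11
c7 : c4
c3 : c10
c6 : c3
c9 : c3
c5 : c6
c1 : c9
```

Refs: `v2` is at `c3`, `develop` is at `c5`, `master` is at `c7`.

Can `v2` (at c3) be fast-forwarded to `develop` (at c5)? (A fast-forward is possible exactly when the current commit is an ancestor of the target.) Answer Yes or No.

A fast-forward from c3 to c5 is possible iff c3 is an ancestor of c5.
Ancestors of c5: {c10, c2, c3, c5, c6, c8}.
c3 is among them, so fast-forward is possible.

Yes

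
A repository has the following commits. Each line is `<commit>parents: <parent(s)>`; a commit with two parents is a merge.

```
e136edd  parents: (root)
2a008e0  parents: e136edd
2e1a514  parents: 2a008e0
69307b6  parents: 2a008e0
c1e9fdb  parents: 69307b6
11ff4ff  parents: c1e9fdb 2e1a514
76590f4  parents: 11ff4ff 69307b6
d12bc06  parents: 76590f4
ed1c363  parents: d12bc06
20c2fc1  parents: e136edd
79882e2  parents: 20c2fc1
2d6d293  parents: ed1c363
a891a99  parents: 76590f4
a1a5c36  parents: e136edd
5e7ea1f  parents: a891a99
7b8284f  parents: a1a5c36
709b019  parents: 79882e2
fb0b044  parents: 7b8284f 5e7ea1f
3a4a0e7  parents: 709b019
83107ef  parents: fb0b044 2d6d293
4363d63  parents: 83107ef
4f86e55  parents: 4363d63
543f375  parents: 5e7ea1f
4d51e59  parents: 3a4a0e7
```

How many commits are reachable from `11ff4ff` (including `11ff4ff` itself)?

6

Walking parent pointers from 11ff4ff: reachable set = {11ff4ff, 2a008e0, 2e1a514, 69307b6, c1e9fdb, e136edd}.
That is 6 commits.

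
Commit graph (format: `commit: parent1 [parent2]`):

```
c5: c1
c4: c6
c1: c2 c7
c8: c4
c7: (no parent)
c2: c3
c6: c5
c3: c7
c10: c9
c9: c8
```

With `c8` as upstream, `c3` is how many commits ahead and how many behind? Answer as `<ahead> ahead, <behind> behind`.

Reachable from c3: {c3, c7}.
Reachable from c8: {c1, c2, c3, c4, c5, c6, c7, c8}.
Only in c3's history (ahead): {} — 0.
Only in c8's history (behind): {c1, c2, c4, c5, c6, c8} — 6.

0 ahead, 6 behind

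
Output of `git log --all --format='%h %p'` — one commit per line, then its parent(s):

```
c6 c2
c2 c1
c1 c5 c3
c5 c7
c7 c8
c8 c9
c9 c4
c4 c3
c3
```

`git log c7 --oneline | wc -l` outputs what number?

5

Walking parent pointers from c7: reachable set = {c3, c4, c7, c8, c9}.
That is 5 commits.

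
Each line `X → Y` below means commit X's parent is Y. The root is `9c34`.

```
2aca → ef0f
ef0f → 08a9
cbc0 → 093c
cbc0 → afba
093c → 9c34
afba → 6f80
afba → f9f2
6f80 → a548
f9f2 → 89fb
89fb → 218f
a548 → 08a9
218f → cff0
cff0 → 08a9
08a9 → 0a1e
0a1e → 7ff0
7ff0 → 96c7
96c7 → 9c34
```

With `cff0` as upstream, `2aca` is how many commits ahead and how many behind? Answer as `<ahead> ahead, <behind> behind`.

2 ahead, 1 behind

Reachable from 2aca: {08a9, 0a1e, 2aca, 7ff0, 96c7, 9c34, ef0f}.
Reachable from cff0: {08a9, 0a1e, 7ff0, 96c7, 9c34, cff0}.
Only in 2aca's history (ahead): {2aca, ef0f} — 2.
Only in cff0's history (behind): {cff0} — 1.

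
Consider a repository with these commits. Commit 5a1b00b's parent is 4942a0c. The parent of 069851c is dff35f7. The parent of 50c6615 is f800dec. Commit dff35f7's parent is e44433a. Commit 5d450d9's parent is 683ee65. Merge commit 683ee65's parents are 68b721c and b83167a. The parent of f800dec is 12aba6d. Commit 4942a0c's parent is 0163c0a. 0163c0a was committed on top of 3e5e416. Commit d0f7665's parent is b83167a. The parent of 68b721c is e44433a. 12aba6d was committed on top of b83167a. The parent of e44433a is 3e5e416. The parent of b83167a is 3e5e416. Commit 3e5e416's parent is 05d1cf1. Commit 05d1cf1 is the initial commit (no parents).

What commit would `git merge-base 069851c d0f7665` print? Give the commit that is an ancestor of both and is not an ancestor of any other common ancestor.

Ancestors of 069851c: {05d1cf1, 069851c, 3e5e416, dff35f7, e44433a}.
Ancestors of d0f7665: {05d1cf1, 3e5e416, b83167a, d0f7665}.
Common ancestors: {05d1cf1, 3e5e416}.
Among these, 3e5e416 is not an ancestor of any other common ancestor — it is the merge base.

3e5e416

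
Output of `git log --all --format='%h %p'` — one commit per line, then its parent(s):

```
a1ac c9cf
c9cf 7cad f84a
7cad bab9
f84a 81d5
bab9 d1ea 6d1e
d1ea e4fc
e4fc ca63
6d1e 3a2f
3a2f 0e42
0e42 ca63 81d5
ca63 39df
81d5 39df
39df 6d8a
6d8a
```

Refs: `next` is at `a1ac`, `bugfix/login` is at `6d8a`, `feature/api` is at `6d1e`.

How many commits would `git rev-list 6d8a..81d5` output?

Reachable from 81d5: {39df, 6d8a, 81d5}.
Reachable from 6d8a: {6d8a}.
In 81d5's history but not 6d8a's: {39df, 81d5} — 2 commits.

2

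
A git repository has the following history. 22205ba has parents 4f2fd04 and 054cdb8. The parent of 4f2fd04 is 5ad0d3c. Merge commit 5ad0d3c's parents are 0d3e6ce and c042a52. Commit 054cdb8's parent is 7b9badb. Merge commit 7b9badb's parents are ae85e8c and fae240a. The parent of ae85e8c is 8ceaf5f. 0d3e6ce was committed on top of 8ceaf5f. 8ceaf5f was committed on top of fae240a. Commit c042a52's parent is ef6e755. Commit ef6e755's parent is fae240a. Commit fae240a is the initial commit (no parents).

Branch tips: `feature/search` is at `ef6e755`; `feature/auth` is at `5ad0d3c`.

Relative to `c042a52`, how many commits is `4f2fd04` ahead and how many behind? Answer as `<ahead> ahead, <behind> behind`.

Reachable from 4f2fd04: {0d3e6ce, 4f2fd04, 5ad0d3c, 8ceaf5f, c042a52, ef6e755, fae240a}.
Reachable from c042a52: {c042a52, ef6e755, fae240a}.
Only in 4f2fd04's history (ahead): {0d3e6ce, 4f2fd04, 5ad0d3c, 8ceaf5f} — 4.
Only in c042a52's history (behind): {} — 0.

4 ahead, 0 behind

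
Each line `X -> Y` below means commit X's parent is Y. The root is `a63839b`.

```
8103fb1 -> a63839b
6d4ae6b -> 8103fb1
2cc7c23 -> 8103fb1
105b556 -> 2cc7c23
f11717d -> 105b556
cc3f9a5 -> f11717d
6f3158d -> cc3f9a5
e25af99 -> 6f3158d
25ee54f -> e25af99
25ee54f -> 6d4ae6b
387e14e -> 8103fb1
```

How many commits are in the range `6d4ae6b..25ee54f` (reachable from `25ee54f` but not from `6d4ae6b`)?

Reachable from 25ee54f: {105b556, 25ee54f, 2cc7c23, 6d4ae6b, 6f3158d, 8103fb1, a63839b, cc3f9a5, e25af99, f11717d}.
Reachable from 6d4ae6b: {6d4ae6b, 8103fb1, a63839b}.
In 25ee54f's history but not 6d4ae6b's: {105b556, 25ee54f, 2cc7c23, 6f3158d, cc3f9a5, e25af99, f11717d} — 7 commits.

7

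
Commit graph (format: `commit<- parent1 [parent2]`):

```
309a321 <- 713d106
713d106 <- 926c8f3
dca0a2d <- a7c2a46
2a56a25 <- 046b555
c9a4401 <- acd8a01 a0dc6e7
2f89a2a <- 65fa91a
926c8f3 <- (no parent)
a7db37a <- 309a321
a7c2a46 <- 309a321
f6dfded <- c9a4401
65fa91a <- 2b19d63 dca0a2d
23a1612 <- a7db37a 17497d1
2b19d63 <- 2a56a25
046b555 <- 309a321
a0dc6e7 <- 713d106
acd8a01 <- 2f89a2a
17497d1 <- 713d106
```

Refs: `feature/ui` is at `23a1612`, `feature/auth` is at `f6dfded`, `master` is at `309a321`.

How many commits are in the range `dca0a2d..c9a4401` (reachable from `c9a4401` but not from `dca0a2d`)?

8

Reachable from c9a4401: {046b555, 2a56a25, 2b19d63, 2f89a2a, 309a321, 65fa91a, 713d106, 926c8f3, a0dc6e7, a7c2a46, acd8a01, c9a4401, dca0a2d}.
Reachable from dca0a2d: {309a321, 713d106, 926c8f3, a7c2a46, dca0a2d}.
In c9a4401's history but not dca0a2d's: {046b555, 2a56a25, 2b19d63, 2f89a2a, 65fa91a, a0dc6e7, acd8a01, c9a4401} — 8 commits.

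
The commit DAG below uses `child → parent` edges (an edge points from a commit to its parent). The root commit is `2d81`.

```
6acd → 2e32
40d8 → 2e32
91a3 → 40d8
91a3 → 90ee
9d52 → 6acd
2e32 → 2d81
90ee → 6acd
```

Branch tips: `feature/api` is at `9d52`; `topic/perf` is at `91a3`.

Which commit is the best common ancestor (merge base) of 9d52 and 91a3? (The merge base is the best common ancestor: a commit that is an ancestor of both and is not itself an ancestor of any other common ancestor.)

6acd

Ancestors of 9d52: {2d81, 2e32, 6acd, 9d52}.
Ancestors of 91a3: {2d81, 2e32, 40d8, 6acd, 90ee, 91a3}.
Common ancestors: {2d81, 2e32, 6acd}.
Among these, 6acd is not an ancestor of any other common ancestor — it is the merge base.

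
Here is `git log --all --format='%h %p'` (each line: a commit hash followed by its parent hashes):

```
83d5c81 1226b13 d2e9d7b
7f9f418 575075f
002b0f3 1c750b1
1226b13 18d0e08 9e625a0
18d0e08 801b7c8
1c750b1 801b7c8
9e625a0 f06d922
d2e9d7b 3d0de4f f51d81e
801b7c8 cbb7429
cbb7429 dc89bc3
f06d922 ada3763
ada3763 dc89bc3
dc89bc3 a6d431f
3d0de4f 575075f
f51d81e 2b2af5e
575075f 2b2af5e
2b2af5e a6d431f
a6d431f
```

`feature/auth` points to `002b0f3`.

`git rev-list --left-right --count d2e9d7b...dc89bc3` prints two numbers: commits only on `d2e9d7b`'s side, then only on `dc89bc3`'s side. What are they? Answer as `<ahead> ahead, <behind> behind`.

5 ahead, 1 behind

Reachable from d2e9d7b: {2b2af5e, 3d0de4f, 575075f, a6d431f, d2e9d7b, f51d81e}.
Reachable from dc89bc3: {a6d431f, dc89bc3}.
Only in d2e9d7b's history (ahead): {2b2af5e, 3d0de4f, 575075f, d2e9d7b, f51d81e} — 5.
Only in dc89bc3's history (behind): {dc89bc3} — 1.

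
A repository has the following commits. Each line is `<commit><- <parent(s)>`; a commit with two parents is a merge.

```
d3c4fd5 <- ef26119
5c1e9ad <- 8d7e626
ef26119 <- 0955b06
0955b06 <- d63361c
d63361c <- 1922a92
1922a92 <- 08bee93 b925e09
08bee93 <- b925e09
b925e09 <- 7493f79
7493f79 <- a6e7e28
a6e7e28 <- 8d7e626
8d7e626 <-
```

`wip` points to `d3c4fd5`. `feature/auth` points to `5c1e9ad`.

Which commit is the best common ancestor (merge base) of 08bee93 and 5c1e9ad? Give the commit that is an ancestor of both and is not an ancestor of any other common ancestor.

Ancestors of 08bee93: {08bee93, 7493f79, 8d7e626, a6e7e28, b925e09}.
Ancestors of 5c1e9ad: {5c1e9ad, 8d7e626}.
Common ancestors: {8d7e626}.
The only common ancestor is 8d7e626, so it is the merge base.

8d7e626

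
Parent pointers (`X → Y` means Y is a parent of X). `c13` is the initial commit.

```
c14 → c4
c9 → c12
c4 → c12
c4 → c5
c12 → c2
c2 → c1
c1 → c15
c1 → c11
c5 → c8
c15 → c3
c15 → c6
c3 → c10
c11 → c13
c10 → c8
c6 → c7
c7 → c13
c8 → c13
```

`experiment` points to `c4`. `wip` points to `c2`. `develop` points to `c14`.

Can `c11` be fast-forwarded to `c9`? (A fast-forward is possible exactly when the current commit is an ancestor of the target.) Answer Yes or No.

Yes

A fast-forward from c11 to c9 is possible iff c11 is an ancestor of c9.
Ancestors of c9: {c1, c10, c11, c12, c13, c15, c2, c3, c6, c7, c8, c9}.
c11 is among them, so fast-forward is possible.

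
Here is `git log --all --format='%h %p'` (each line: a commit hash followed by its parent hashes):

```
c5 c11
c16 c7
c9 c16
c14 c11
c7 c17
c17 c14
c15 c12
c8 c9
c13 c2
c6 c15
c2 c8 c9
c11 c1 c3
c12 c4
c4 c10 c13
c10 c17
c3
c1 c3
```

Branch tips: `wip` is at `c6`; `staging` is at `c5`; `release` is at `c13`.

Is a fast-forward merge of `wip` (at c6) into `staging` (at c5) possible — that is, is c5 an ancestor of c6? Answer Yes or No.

No

A fast-forward from c5 to c6 is possible iff c5 is an ancestor of c6.
Ancestors of c6: {c1, c10, c11, c12, c13, c14, c15, c16, c17, c2, c3, c4, c6, c7, c8, c9}.
c5 is not among them, so fast-forward is not possible.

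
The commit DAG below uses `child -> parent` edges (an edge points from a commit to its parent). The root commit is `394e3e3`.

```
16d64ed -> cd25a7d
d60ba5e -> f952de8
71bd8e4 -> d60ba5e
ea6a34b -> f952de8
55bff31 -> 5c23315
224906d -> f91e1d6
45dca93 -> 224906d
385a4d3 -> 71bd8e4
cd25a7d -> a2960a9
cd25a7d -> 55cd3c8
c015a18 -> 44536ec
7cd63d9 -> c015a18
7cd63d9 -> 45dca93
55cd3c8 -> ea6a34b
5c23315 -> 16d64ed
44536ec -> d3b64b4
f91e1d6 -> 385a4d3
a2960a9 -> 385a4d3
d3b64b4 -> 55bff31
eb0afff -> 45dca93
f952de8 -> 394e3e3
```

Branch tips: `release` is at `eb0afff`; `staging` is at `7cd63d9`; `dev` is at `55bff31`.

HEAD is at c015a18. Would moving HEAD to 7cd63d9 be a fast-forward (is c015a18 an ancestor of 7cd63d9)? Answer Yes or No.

Yes

A fast-forward from c015a18 to 7cd63d9 is possible iff c015a18 is an ancestor of 7cd63d9.
Ancestors of 7cd63d9: {16d64ed, 224906d, 385a4d3, 394e3e3, 44536ec, 45dca93, 55bff31, 55cd3c8, 5c23315, 71bd8e4, 7cd63d9, a2960a9, c015a18, cd25a7d, d3b64b4, d60ba5e, ea6a34b, f91e1d6, f952de8}.
c015a18 is among them, so fast-forward is possible.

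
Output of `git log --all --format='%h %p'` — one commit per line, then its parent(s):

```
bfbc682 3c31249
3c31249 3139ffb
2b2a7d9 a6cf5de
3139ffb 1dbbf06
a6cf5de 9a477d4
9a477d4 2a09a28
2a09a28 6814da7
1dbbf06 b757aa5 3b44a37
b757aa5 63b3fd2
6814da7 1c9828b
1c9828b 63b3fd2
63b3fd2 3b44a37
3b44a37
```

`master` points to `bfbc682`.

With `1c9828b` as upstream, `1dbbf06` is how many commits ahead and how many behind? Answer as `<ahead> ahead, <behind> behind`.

2 ahead, 1 behind

Reachable from 1dbbf06: {1dbbf06, 3b44a37, 63b3fd2, b757aa5}.
Reachable from 1c9828b: {1c9828b, 3b44a37, 63b3fd2}.
Only in 1dbbf06's history (ahead): {1dbbf06, b757aa5} — 2.
Only in 1c9828b's history (behind): {1c9828b} — 1.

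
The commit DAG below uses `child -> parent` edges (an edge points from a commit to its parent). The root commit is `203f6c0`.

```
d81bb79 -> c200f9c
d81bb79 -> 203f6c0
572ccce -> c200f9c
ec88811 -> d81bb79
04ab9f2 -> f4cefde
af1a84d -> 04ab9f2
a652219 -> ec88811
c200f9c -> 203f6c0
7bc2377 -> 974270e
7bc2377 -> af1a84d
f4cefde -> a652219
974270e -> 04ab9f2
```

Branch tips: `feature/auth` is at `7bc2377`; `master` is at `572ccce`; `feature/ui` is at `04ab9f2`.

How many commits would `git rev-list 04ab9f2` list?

Walking parent pointers from 04ab9f2: reachable set = {04ab9f2, 203f6c0, a652219, c200f9c, d81bb79, ec88811, f4cefde}.
That is 7 commits.

7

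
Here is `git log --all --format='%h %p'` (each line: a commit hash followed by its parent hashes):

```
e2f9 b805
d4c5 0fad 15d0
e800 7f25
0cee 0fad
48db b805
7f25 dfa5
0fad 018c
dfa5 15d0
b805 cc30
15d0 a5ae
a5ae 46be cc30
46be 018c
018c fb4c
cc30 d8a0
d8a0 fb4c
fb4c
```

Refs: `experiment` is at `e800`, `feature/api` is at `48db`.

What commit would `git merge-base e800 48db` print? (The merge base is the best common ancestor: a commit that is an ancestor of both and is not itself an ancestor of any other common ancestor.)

Ancestors of e800: {018c, 15d0, 46be, 7f25, a5ae, cc30, d8a0, dfa5, e800, fb4c}.
Ancestors of 48db: {48db, b805, cc30, d8a0, fb4c}.
Common ancestors: {cc30, d8a0, fb4c}.
Among these, cc30 is not an ancestor of any other common ancestor — it is the merge base.

cc30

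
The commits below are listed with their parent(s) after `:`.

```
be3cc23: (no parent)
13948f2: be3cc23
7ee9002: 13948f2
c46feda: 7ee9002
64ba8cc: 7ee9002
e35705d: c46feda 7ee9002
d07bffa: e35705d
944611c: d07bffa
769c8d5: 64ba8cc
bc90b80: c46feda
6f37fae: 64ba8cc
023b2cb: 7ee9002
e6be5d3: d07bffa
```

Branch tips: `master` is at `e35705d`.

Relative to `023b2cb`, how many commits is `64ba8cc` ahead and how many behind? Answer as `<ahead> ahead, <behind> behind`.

Reachable from 64ba8cc: {13948f2, 64ba8cc, 7ee9002, be3cc23}.
Reachable from 023b2cb: {023b2cb, 13948f2, 7ee9002, be3cc23}.
Only in 64ba8cc's history (ahead): {64ba8cc} — 1.
Only in 023b2cb's history (behind): {023b2cb} — 1.

1 ahead, 1 behind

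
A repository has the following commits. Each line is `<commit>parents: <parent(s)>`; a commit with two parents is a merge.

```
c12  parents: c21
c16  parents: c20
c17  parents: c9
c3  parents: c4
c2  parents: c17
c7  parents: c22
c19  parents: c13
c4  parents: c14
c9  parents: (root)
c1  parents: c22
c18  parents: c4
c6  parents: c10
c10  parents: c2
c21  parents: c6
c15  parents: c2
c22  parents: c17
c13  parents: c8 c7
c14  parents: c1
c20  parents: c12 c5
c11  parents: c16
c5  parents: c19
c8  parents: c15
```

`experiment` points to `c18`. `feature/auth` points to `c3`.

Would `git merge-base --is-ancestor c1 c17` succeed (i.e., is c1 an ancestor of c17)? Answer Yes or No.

Ancestors of c17: {c17, c9}.
c1 is not in that set, so it is not an ancestor of c17.

No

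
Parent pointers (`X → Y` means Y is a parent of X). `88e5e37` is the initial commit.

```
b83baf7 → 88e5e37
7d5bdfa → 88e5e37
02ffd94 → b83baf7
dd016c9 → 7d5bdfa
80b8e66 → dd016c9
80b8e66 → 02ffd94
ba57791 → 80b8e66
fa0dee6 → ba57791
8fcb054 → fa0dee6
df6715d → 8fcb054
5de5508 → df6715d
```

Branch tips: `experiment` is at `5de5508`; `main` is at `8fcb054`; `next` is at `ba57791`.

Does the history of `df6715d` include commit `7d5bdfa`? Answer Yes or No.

Yes

Ancestors of df6715d (commits reachable by following parents): {02ffd94, 7d5bdfa, 80b8e66, 88e5e37, 8fcb054, b83baf7, ba57791, dd016c9, df6715d, fa0dee6}.
7d5bdfa is in that set, so it is an ancestor of df6715d.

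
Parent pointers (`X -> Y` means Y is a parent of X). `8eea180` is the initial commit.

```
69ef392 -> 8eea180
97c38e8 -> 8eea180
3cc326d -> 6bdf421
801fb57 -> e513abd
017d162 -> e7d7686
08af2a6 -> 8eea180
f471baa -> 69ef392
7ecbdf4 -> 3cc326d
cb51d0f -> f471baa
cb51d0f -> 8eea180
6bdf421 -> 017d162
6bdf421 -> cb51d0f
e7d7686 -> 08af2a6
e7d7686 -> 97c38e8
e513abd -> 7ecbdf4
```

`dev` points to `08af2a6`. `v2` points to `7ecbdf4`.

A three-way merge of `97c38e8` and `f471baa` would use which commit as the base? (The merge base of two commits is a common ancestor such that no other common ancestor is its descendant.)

8eea180

Ancestors of 97c38e8: {8eea180, 97c38e8}.
Ancestors of f471baa: {69ef392, 8eea180, f471baa}.
Common ancestors: {8eea180}.
The only common ancestor is 8eea180, so it is the merge base.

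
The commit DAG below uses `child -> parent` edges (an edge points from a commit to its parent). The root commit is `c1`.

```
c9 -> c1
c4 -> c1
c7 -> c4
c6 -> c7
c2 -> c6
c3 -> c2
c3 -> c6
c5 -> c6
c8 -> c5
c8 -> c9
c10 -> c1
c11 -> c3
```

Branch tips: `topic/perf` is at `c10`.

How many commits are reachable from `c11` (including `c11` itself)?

7

Walking parent pointers from c11: reachable set = {c1, c11, c2, c3, c4, c6, c7}.
That is 7 commits.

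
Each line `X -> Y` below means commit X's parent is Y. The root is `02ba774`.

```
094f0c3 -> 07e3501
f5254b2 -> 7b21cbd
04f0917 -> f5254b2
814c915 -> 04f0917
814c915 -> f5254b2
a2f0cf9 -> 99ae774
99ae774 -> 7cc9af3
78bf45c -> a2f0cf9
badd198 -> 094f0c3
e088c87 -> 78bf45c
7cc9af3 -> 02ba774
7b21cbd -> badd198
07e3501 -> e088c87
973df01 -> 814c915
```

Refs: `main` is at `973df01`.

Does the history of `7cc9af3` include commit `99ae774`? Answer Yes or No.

Ancestors of 7cc9af3: {02ba774, 7cc9af3}.
99ae774 is not in that set, so it is not an ancestor of 7cc9af3.

No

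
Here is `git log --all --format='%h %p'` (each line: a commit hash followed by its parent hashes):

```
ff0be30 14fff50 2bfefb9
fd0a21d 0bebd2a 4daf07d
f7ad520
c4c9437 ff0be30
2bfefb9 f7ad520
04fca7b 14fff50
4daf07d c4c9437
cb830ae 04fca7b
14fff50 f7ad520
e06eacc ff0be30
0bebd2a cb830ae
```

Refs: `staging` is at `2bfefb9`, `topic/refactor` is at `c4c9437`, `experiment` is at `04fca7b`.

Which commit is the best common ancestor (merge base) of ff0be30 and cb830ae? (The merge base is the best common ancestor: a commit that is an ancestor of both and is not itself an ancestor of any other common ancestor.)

14fff50

Ancestors of ff0be30: {14fff50, 2bfefb9, f7ad520, ff0be30}.
Ancestors of cb830ae: {04fca7b, 14fff50, cb830ae, f7ad520}.
Common ancestors: {14fff50, f7ad520}.
Among these, 14fff50 is not an ancestor of any other common ancestor — it is the merge base.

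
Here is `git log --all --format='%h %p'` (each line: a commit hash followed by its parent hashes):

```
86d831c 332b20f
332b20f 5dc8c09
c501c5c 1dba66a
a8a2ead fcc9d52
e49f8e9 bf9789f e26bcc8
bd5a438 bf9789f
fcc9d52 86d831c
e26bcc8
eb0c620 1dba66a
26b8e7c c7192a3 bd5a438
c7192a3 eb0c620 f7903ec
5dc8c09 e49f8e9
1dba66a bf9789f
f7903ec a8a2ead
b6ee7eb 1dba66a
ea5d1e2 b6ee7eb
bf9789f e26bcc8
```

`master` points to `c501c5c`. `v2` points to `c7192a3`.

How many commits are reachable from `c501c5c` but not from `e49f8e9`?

2

Reachable from c501c5c: {1dba66a, bf9789f, c501c5c, e26bcc8}.
Reachable from e49f8e9: {bf9789f, e26bcc8, e49f8e9}.
In c501c5c's history but not e49f8e9's: {1dba66a, c501c5c} — 2 commits.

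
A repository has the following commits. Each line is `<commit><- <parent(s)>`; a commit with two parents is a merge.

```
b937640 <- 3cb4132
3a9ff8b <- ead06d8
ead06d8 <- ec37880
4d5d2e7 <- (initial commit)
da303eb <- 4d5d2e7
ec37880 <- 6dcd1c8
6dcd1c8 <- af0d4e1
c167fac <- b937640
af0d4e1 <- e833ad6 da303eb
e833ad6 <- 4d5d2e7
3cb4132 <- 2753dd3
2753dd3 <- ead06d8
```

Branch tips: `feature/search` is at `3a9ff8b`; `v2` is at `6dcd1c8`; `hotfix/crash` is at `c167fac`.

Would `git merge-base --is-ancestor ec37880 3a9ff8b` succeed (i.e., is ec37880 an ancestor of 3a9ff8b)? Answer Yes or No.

Yes

Ancestors of 3a9ff8b (commits reachable by following parents): {3a9ff8b, 4d5d2e7, 6dcd1c8, af0d4e1, da303eb, e833ad6, ead06d8, ec37880}.
ec37880 is in that set, so it is an ancestor of 3a9ff8b.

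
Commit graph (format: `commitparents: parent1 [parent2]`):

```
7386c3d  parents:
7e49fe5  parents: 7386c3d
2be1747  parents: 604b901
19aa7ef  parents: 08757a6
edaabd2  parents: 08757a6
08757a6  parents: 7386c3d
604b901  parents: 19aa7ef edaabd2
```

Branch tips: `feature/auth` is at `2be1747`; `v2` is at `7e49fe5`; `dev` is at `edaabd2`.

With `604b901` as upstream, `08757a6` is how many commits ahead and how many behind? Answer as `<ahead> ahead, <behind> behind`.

Reachable from 08757a6: {08757a6, 7386c3d}.
Reachable from 604b901: {08757a6, 19aa7ef, 604b901, 7386c3d, edaabd2}.
Only in 08757a6's history (ahead): {} — 0.
Only in 604b901's history (behind): {19aa7ef, 604b901, edaabd2} — 3.

0 ahead, 3 behind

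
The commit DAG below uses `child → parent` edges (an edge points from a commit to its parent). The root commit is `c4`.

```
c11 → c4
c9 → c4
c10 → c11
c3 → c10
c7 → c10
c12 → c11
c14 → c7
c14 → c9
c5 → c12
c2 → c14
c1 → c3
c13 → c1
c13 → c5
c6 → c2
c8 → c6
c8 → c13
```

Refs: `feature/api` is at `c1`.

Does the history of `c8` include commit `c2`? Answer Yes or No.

Yes

Ancestors of c8 (commits reachable by following parents): {c1, c10, c11, c12, c13, c14, c2, c3, c4, c5, c6, c7, c8, c9}.
c2 is in that set, so it is an ancestor of c8.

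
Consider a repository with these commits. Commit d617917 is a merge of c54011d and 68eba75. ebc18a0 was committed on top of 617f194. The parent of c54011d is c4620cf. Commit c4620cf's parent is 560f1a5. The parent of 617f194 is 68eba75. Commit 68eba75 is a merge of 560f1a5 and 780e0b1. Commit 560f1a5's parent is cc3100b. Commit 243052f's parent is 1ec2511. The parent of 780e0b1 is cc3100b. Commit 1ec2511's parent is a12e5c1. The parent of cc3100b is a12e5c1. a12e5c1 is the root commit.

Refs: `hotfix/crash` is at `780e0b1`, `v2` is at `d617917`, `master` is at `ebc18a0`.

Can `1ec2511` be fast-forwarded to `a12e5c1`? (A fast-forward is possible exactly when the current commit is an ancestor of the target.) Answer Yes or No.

A fast-forward from 1ec2511 to a12e5c1 is possible iff 1ec2511 is an ancestor of a12e5c1.
Ancestors of a12e5c1: {a12e5c1}.
1ec2511 is not among them, so fast-forward is not possible.

No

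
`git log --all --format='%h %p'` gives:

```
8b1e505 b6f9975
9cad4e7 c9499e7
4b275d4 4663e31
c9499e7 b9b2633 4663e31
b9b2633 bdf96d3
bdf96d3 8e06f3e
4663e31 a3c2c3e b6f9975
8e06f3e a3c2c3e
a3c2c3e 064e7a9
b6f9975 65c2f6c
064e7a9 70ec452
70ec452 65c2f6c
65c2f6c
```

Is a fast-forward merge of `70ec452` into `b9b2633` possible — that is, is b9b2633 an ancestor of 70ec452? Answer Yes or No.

No

A fast-forward from b9b2633 to 70ec452 is possible iff b9b2633 is an ancestor of 70ec452.
Ancestors of 70ec452: {65c2f6c, 70ec452}.
b9b2633 is not among them, so fast-forward is not possible.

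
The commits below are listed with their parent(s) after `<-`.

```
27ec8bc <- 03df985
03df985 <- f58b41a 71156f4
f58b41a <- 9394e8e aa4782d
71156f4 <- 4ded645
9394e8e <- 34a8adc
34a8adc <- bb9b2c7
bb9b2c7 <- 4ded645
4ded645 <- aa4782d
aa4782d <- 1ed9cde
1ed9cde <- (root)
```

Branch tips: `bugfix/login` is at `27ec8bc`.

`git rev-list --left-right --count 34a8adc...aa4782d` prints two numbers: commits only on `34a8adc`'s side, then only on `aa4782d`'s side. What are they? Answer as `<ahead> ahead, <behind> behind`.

Reachable from 34a8adc: {1ed9cde, 34a8adc, 4ded645, aa4782d, bb9b2c7}.
Reachable from aa4782d: {1ed9cde, aa4782d}.
Only in 34a8adc's history (ahead): {34a8adc, 4ded645, bb9b2c7} — 3.
Only in aa4782d's history (behind): {} — 0.

3 ahead, 0 behind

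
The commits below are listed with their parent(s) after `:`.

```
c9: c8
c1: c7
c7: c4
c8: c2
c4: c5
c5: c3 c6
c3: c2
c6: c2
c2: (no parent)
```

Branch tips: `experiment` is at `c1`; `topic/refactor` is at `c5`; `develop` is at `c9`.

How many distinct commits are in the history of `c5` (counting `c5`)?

4

Walking parent pointers from c5: reachable set = {c2, c3, c5, c6}.
That is 4 commits.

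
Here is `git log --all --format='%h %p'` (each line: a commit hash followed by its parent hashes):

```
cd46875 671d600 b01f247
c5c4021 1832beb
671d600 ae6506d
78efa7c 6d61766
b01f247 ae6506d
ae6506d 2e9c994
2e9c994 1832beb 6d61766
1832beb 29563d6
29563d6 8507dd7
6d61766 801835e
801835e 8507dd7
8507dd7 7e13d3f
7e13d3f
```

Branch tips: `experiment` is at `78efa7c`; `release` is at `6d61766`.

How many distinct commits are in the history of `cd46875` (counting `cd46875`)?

Walking parent pointers from cd46875: reachable set = {1832beb, 29563d6, 2e9c994, 671d600, 6d61766, 7e13d3f, 801835e, 8507dd7, ae6506d, b01f247, cd46875}.
That is 11 commits.

11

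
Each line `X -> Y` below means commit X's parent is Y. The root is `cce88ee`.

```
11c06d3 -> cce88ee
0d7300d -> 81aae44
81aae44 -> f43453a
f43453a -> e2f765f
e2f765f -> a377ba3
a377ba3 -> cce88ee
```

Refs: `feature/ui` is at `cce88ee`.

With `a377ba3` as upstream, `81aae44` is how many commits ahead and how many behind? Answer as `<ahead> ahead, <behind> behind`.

Reachable from 81aae44: {81aae44, a377ba3, cce88ee, e2f765f, f43453a}.
Reachable from a377ba3: {a377ba3, cce88ee}.
Only in 81aae44's history (ahead): {81aae44, e2f765f, f43453a} — 3.
Only in a377ba3's history (behind): {} — 0.

3 ahead, 0 behind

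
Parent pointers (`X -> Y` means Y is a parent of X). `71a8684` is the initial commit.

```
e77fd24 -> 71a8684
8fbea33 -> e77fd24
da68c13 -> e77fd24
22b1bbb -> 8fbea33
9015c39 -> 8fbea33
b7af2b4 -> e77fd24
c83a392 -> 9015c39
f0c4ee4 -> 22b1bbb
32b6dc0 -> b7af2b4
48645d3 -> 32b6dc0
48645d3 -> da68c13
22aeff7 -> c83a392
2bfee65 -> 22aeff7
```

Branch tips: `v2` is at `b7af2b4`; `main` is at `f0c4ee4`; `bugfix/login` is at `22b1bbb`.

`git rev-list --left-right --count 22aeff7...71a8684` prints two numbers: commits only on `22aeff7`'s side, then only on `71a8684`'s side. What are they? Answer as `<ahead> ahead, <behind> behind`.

5 ahead, 0 behind

Reachable from 22aeff7: {22aeff7, 71a8684, 8fbea33, 9015c39, c83a392, e77fd24}.
Reachable from 71a8684: {71a8684}.
Only in 22aeff7's history (ahead): {22aeff7, 8fbea33, 9015c39, c83a392, e77fd24} — 5.
Only in 71a8684's history (behind): {} — 0.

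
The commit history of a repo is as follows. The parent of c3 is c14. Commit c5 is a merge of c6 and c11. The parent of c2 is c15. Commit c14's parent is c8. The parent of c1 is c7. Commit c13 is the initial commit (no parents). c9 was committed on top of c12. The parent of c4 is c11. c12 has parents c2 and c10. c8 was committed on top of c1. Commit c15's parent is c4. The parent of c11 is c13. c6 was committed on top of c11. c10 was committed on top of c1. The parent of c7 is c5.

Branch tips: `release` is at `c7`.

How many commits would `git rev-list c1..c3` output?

3

Reachable from c3: {c1, c11, c13, c14, c3, c5, c6, c7, c8}.
Reachable from c1: {c1, c11, c13, c5, c6, c7}.
In c3's history but not c1's: {c14, c3, c8} — 3 commits.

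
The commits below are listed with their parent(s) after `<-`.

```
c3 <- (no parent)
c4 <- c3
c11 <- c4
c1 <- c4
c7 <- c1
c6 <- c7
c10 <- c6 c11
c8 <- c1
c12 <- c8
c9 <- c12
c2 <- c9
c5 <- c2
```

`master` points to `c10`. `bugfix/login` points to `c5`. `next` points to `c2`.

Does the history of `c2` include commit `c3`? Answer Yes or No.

Yes

Ancestors of c2 (commits reachable by following parents): {c1, c12, c2, c3, c4, c8, c9}.
c3 is in that set, so it is an ancestor of c2.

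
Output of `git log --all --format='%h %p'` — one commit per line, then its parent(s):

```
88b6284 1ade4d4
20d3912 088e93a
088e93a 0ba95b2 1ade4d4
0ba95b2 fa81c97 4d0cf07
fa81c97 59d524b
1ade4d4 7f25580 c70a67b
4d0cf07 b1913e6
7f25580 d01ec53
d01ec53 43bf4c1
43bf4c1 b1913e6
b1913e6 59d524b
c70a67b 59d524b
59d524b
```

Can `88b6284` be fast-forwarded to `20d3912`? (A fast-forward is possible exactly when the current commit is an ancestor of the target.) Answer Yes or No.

No

A fast-forward from 88b6284 to 20d3912 is possible iff 88b6284 is an ancestor of 20d3912.
Ancestors of 20d3912: {088e93a, 0ba95b2, 1ade4d4, 20d3912, 43bf4c1, 4d0cf07, 59d524b, 7f25580, b1913e6, c70a67b, d01ec53, fa81c97}.
88b6284 is not among them, so fast-forward is not possible.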